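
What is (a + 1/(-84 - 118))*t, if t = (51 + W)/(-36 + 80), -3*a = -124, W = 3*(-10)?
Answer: 175315/8888 ≈ 19.725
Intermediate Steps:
W = -30
a = 124/3 (a = -⅓*(-124) = 124/3 ≈ 41.333)
t = 21/44 (t = (51 - 30)/(-36 + 80) = 21/44 ≈ 0.47727)
(a + 1/(-84 - 118))*t = (124/3 + 1/(-84 - 118))*(21/44) = (124/3 + 1/(-202))*(21/44) = (124/3 - 1/202)*(21/44) = (25045/606)*(21/44) = 175315/8888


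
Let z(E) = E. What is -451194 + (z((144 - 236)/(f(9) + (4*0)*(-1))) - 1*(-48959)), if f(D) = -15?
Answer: -6033433/15 ≈ -4.0223e+5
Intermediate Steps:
-451194 + (z((144 - 236)/(f(9) + (4*0)*(-1))) - 1*(-48959)) = -451194 + ((144 - 236)/(-15 + (4*0)*(-1)) - 1*(-48959)) = -451194 + (-92/(-15 + 0*(-1)) + 48959) = -451194 + (-92/(-15 + 0) + 48959) = -451194 + (-92/(-15) + 48959) = -451194 + (-92*(-1/15) + 48959) = -451194 + (92/15 + 48959) = -451194 + 734477/15 = -6033433/15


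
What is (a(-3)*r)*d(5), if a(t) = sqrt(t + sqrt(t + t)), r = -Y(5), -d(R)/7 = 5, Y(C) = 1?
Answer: 35*sqrt(-3 + I*sqrt(6)) ≈ 23.124 + 64.882*I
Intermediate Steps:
d(R) = -35 (d(R) = -7*5 = -35)
r = -1 (r = -1*1 = -1)
a(t) = sqrt(t + sqrt(2)*sqrt(t)) (a(t) = sqrt(t + sqrt(2*t)) = sqrt(t + sqrt(2)*sqrt(t)))
(a(-3)*r)*d(5) = (sqrt(-3 + sqrt(2)*sqrt(-3))*(-1))*(-35) = (sqrt(-3 + sqrt(2)*(I*sqrt(3)))*(-1))*(-35) = (sqrt(-3 + I*sqrt(6))*(-1))*(-35) = -sqrt(-3 + I*sqrt(6))*(-35) = 35*sqrt(-3 + I*sqrt(6))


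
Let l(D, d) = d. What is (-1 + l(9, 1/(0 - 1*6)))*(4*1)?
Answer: -14/3 ≈ -4.6667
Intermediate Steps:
(-1 + l(9, 1/(0 - 1*6)))*(4*1) = (-1 + 1/(0 - 1*6))*(4*1) = (-1 + 1/(0 - 6))*4 = (-1 + 1/(-6))*4 = (-1 - ⅙)*4 = -7/6*4 = -14/3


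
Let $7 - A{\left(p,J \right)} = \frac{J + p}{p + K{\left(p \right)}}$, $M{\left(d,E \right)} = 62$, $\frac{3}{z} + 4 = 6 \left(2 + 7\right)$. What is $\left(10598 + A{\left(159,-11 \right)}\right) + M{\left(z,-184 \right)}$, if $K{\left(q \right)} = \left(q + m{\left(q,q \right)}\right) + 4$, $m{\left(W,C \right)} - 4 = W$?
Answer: $\frac{5173347}{485} \approx 10667.0$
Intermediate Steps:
$z = \frac{3}{50}$ ($z = \frac{3}{-4 + 6 \left(2 + 7\right)} = \frac{3}{-4 + 6 \cdot 9} = \frac{3}{-4 + 54} = \frac{3}{50} \approx 0.06$)
$m{\left(W,C \right)} = 4 + W$
$K{\left(q \right)} = 8 + 2 q$ ($K{\left(q \right)} = \left(q + \left(4 + q\right)\right) + 4 = \left(4 + 2 q\right) + 4 = 8 + 2 q$)
$A{\left(p,J \right)} = 7 - \frac{J + p}{8 + 3 p}$ ($A{\left(p,J \right)} = 7 - \frac{J + p}{p + \left(8 + 2 p\right)} = 7 - \frac{J + p}{8 + 3 p}$)
$\left(10598 + A{\left(159,-11 \right)}\right) + M{\left(z,-184 \right)} = \left(10598 + \frac{56 - -11 + 20 \cdot 159}{8 + 3 \cdot 159}\right) + 62 = \left(10598 + \frac{56 + 11 + 3180}{8 + 477}\right) + 62 = \left(10598 + \frac{1}{485} \cdot 3247\right) + 62 = \left(10598 + \frac{3247}{485}\right) + 62 = \frac{5143277}{485} + 62 = \frac{5173347}{485}$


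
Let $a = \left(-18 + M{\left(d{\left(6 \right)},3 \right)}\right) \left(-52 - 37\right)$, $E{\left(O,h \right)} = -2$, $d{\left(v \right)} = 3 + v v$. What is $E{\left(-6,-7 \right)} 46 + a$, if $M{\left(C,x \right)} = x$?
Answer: $1243$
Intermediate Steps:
$d{\left(v \right)} = 3 + v^{2}$
$a = 1335$ ($a = \left(-18 + 3\right) \left(-52 - 37\right) = \left(-15\right) \left(-89\right) = 1335$)
$E{\left(-6,-7 \right)} 46 + a = \left(-2\right) 46 + 1335 = -92 + 1335 = 1243$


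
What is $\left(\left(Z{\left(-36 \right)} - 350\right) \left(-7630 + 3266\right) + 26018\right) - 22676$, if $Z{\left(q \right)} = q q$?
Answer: $-4125002$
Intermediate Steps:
$Z{\left(q \right)} = q^{2}$
$\left(\left(Z{\left(-36 \right)} - 350\right) \left(-7630 + 3266\right) + 26018\right) - 22676 = \left(\left(\left(-36\right)^{2} - 350\right) \left(-7630 + 3266\right) + 26018\right) - 22676 = \left(\left(1296 - 350\right) \left(-4364\right) + 26018\right) - 22676 = \left(946 \left(-4364\right) + 26018\right) - 22676 = \left(-4128344 + 26018\right) - 22676 = -4102326 - 22676 = -4125002$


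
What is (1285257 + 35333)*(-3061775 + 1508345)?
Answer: -2051444123700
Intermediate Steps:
(1285257 + 35333)*(-3061775 + 1508345) = 1320590*(-1553430) = -2051444123700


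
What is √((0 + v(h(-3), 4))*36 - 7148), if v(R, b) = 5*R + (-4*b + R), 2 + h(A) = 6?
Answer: 14*I*√35 ≈ 82.825*I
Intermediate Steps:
h(A) = 4 (h(A) = -2 + 6 = 4)
v(R, b) = -4*b + 6*R (v(R, b) = 5*R + (R - 4*b) = -4*b + 6*R)
√((0 + v(h(-3), 4))*36 - 7148) = √((0 + (-4*4 + 6*4))*36 - 7148) = √((0 + (-16 + 24))*36 - 7148) = √((0 + 8)*36 - 7148) = √(8*36 - 7148) = √(288 - 7148) = √(-6860) = 14*I*√35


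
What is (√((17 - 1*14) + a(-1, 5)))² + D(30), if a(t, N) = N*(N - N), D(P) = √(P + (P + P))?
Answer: 3 + 3*√10 ≈ 12.487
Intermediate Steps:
D(P) = √3*√P (D(P) = √(P + 2*P) = √(3*P) = √3*√P)
a(t, N) = 0 (a(t, N) = N*0 = 0)
(√((17 - 1*14) + a(-1, 5)))² + D(30) = (√((17 - 1*14) + 0))² + √3*√30 = (√((17 - 14) + 0))² + 3*√10 = (√(3 + 0))² + 3*√10 = (√3)² + 3*√10 = 3 + 3*√10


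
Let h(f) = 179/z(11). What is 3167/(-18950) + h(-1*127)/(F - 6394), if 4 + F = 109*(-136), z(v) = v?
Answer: -185675716/1105931475 ≈ -0.16789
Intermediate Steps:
F = -14828 (F = -4 + 109*(-136) = -4 - 14824 = -14828)
h(f) = 179/11
3167/(-18950) + h(-1*127)/(F - 6394) = 3167/(-18950) + 179/(11*(-14828 - 6394)) = 3167*(-1/18950) + (179/11)/(-21222) = -3167/18950 + (179/11)*(-1/21222) = -3167/18950 - 179/233442 = -185675716/1105931475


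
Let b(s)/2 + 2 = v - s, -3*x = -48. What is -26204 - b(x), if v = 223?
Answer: -26614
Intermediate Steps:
x = 16 (x = -⅓*(-48) = 16)
b(s) = 442 - 2*s (b(s) = -4 + 2*(223 - s) = -4 + (446 - 2*s) = 442 - 2*s)
-26204 - b(x) = -26204 - (442 - 2*16) = -26204 - (442 - 32) = -26204 - 1*410 = -26204 - 410 = -26614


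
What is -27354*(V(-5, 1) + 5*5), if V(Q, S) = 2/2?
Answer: -711204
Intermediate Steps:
V(Q, S) = 1 (V(Q, S) = 2*(½) = 1)
-27354*(V(-5, 1) + 5*5) = -27354*(1 + 5*5) = -27354*(1 + 25) = -27354*26 = -711204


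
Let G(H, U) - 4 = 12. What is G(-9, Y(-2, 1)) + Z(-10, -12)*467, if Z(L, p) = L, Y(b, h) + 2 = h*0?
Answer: -4654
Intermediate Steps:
Y(b, h) = -2 (Y(b, h) = -2 + h*0 = -2 + 0 = -2)
G(H, U) = 16 (G(H, U) = 4 + 12 = 16)
G(-9, Y(-2, 1)) + Z(-10, -12)*467 = 16 - 10*467 = 16 - 4670 = -4654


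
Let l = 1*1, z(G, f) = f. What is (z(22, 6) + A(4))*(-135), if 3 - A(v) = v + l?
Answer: -540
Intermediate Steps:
l = 1
A(v) = 2 - v (A(v) = 3 - (v + 1) = 3 - (1 + v) = 3 + (-1 - v) = 2 - v)
(z(22, 6) + A(4))*(-135) = (6 + (2 - 1*4))*(-135) = (6 + (2 - 4))*(-135) = (6 - 2)*(-135) = 4*(-135) = -540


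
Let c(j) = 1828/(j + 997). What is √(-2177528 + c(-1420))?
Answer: 2*I*√10822880021/141 ≈ 1475.6*I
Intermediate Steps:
c(j) = 1828/(997 + j)
√(-2177528 + c(-1420)) = √(-2177528 + 1828/(997 - 1420)) = √(-2177528 + 1828/(-423)) = √(-2177528 + 1828*(-1/423)) = √(-2177528 - 1828/423) = √(-921096172/423) = 2*I*√10822880021/141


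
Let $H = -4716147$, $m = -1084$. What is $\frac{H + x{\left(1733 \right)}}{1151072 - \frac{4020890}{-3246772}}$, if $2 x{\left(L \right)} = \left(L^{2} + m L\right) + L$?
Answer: $- \frac{6741795433892}{1868636180237} \approx -3.6079$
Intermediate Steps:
$x{\left(L \right)} = \frac{L^{2}}{2} - \frac{1083 L}{2}$ ($x{\left(L \right)} = \frac{\left(L^{2} - 1084 L\right) + L}{2} = \frac{L^{2} - 1083 L}{2} = \frac{L^{2}}{2} - \frac{1083 L}{2}$)
$\frac{H + x{\left(1733 \right)}}{1151072 - \frac{4020890}{-3246772}} = \frac{-4716147 + \frac{1}{2} \cdot 1733 \left(-1083 + 1733\right)}{1151072 - \frac{4020890}{-3246772}} = \frac{-4716147 + \frac{1}{2} \cdot 1733 \cdot 650}{1151072 - - \frac{2010445}{1623386}} = \frac{-4716147 + 563225}{1151072 + \frac{2010445}{1623386}} = - \frac{4152922}{\frac{1868636180237}{1623386}} = \left(-4152922\right) \frac{1623386}{1868636180237} = - \frac{6741795433892}{1868636180237}$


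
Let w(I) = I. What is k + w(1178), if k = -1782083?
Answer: -1780905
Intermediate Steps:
k + w(1178) = -1782083 + 1178 = -1780905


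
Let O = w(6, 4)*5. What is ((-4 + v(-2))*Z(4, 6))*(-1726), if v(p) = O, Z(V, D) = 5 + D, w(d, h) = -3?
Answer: 360734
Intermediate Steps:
O = -15 (O = -3*5 = -15)
v(p) = -15
((-4 + v(-2))*Z(4, 6))*(-1726) = ((-4 - 15)*(5 + 6))*(-1726) = -19*11*(-1726) = -209*(-1726) = 360734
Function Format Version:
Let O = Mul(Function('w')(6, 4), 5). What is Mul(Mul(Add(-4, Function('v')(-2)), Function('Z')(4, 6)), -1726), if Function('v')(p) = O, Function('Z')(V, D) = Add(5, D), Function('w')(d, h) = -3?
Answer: 360734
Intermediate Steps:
O = -15 (O = Mul(-3, 5) = -15)
Function('v')(p) = -15
Mul(Mul(Add(-4, Function('v')(-2)), Function('Z')(4, 6)), -1726) = Mul(Mul(Add(-4, -15), Add(5, 6)), -1726) = Mul(Mul(-19, 11), -1726) = Mul(-209, -1726) = 360734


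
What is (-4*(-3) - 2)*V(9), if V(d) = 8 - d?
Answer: -10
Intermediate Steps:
(-4*(-3) - 2)*V(9) = (-4*(-3) - 2)*(8 - 1*9) = (12 - 2)*(8 - 9) = 10*(-1) = -10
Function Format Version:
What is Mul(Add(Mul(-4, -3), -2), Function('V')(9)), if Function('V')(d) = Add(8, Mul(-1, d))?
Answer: -10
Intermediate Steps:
Mul(Add(Mul(-4, -3), -2), Function('V')(9)) = Mul(Add(Mul(-4, -3), -2), Add(8, Mul(-1, 9))) = Mul(Add(12, -2), Add(8, -9)) = Mul(10, -1) = -10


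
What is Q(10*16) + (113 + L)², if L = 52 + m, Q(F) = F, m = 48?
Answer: 45529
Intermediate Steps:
L = 100 (L = 52 + 48 = 100)
Q(10*16) + (113 + L)² = 10*16 + (113 + 100)² = 160 + 213² = 160 + 45369 = 45529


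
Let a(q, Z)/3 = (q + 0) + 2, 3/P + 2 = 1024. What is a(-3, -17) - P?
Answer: -3069/1022 ≈ -3.0029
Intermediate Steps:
P = 3/1022 (P = 3/(-2 + 1024) = 3/1022 ≈ 0.0029354)
a(q, Z) = 6 + 3*q (a(q, Z) = 3*((q + 0) + 2) = 3*(q + 2) = 3*(2 + q) = 6 + 3*q)
a(-3, -17) - P = (6 + 3*(-3)) - 1*3/1022 = (6 - 9) - 3/1022 = -3 - 3/1022 = -3069/1022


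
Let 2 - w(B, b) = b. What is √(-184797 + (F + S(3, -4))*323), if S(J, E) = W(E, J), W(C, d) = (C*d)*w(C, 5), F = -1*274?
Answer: I*√261671 ≈ 511.54*I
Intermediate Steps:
w(B, b) = 2 - b
F = -274
W(C, d) = -3*C*d (W(C, d) = (C*d)*(2 - 1*5) = (C*d)*(2 - 5) = (C*d)*(-3) = -3*C*d)
S(J, E) = -3*E*J
√(-184797 + (F + S(3, -4))*323) = √(-184797 + (-274 - 3*(-4)*3)*323) = √(-184797 + (-274 + 36)*323) = √(-184797 - 238*323) = √(-184797 - 76874) = √(-261671) = I*√261671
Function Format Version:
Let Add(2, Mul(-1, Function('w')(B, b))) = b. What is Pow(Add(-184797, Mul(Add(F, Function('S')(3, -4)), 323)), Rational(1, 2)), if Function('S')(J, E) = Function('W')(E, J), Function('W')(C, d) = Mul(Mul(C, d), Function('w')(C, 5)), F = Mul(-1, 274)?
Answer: Mul(I, Pow(261671, Rational(1, 2))) ≈ Mul(511.54, I)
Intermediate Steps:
Function('w')(B, b) = Add(2, Mul(-1, b))
F = -274
Function('W')(C, d) = Mul(-3, C, d) (Function('W')(C, d) = Mul(Mul(C, d), Add(2, Mul(-1, 5))) = Mul(Mul(C, d), Add(2, -5)) = Mul(Mul(C, d), -3) = Mul(-3, C, d))
Function('S')(J, E) = Mul(-3, E, J)
Pow(Add(-184797, Mul(Add(F, Function('S')(3, -4)), 323)), Rational(1, 2)) = Pow(Add(-184797, Mul(Add(-274, Mul(-3, -4, 3)), 323)), Rational(1, 2)) = Pow(Add(-184797, Mul(Add(-274, 36), 323)), Rational(1, 2)) = Pow(Add(-184797, Mul(-238, 323)), Rational(1, 2)) = Pow(Add(-184797, -76874), Rational(1, 2)) = Pow(-261671, Rational(1, 2)) = Mul(I, Pow(261671, Rational(1, 2)))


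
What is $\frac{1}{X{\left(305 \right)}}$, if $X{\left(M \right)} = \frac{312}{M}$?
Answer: $\frac{305}{312} \approx 0.97756$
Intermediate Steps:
$\frac{1}{X{\left(305 \right)}} = \frac{1}{312 \cdot \frac{1}{305}} = \frac{1}{\frac{312}{305}} = \frac{305}{312}$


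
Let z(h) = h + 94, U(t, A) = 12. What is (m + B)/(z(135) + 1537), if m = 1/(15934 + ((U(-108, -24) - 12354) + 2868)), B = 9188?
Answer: 59354481/11408360 ≈ 5.2027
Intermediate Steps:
z(h) = 94 + h
m = 1/6460 (m = 1/(15934 + ((12 - 12354) + 2868)) = 1/(15934 + (-12342 + 2868)) = 1/(15934 - 9474) = 1/6460 ≈ 0.00015480)
(m + B)/(z(135) + 1537) = (1/6460 + 9188)/((94 + 135) + 1537) = 59354481/(6460*(229 + 1537)) = (59354481/6460)/1766 = (59354481/6460)*(1/1766) = 59354481/11408360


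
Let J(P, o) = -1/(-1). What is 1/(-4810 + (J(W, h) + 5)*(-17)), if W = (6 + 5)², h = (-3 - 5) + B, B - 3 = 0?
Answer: -1/4912 ≈ -0.00020358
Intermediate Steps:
B = 3 (B = 3 + 0 = 3)
h = -5 (h = (-3 - 5) + 3 = -8 + 3 = -5)
W = 121 (W = 11² = 121)
J(P, o) = 1 (J(P, o) = -1*(-1) = 1)
1/(-4810 + (J(W, h) + 5)*(-17)) = 1/(-4810 + (1 + 5)*(-17)) = 1/(-4810 + 6*(-17)) = 1/(-4810 - 102) = 1/(-4912) = -1/4912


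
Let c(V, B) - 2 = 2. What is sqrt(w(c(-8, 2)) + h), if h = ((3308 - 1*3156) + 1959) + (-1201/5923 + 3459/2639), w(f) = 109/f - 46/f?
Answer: sqrt(2079528469173101947)/31261594 ≈ 46.129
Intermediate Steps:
c(V, B) = 4 (c(V, B) = 2 + 2 = 4)
w(f) = 63/f
h = 33013930685/15630797 (h = ((3308 - 3156) + 1959) + (-1201*1/5923 + 3459*(1/2639)) = (152 + 1959) + (-1201/5923 + 3459/2639) = 2111 + 17318218/15630797 = 33013930685/15630797 ≈ 2112.1)
sqrt(w(c(-8, 2)) + h) = sqrt(63/4 + 33013930685/15630797) = sqrt(133040462951/62523188) = sqrt(2079528469173101947)/31261594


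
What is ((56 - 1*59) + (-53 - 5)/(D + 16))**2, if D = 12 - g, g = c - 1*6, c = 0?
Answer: 6400/289 ≈ 22.145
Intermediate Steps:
g = -6 (g = 0 - 1*6 = 0 - 6 = -6)
D = 18 (D = 12 - 1*(-6) = 12 + 6 = 18)
((56 - 1*59) + (-53 - 5)/(D + 16))**2 = ((56 - 1*59) + (-53 - 5)/(18 + 16))**2 = ((56 - 59) - 58/34)**2 = (-3 - 58*1/34)**2 = (-3 - 29/17)**2 = (-80/17)**2 = 6400/289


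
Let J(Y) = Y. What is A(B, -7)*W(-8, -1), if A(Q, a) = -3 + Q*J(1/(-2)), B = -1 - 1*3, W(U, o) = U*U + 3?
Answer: -67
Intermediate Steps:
W(U, o) = 3 + U² (W(U, o) = U² + 3 = 3 + U²)
B = -4 (B = -1 - 3 = -4)
A(Q, a) = -3 - Q/2 (A(Q, a) = -3 + Q/(-2) = -3 + Q*(-½) = -3 - Q/2)
A(B, -7)*W(-8, -1) = (-3 - ½*(-4))*(3 + (-8)²) = (-3 + 2)*(3 + 64) = -1*67 = -67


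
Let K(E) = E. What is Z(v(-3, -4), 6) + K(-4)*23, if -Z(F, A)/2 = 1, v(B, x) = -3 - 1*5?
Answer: -94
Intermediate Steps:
v(B, x) = -8 (v(B, x) = -3 - 5 = -8)
Z(F, A) = -2 (Z(F, A) = -2*1 = -2)
Z(v(-3, -4), 6) + K(-4)*23 = -2 - 4*23 = -2 - 92 = -94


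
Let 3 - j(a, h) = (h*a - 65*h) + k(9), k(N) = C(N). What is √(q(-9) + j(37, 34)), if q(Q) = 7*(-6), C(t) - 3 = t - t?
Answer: √910 ≈ 30.166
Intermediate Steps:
C(t) = 3 (C(t) = 3 + (t - t) = 3 + 0 = 3)
k(N) = 3
j(a, h) = 65*h - a*h (j(a, h) = 3 - ((h*a - 65*h) + 3) = 3 - ((a*h - 65*h) + 3) = 3 - ((-65*h + a*h) + 3) = 3 - (3 - 65*h + a*h) = 3 + (-3 + 65*h - a*h) = 65*h - a*h)
q(Q) = -42
√(q(-9) + j(37, 34)) = √(-42 + 34*(65 - 1*37)) = √(-42 + 34*(65 - 37)) = √(-42 + 34*28) = √(-42 + 952) = √910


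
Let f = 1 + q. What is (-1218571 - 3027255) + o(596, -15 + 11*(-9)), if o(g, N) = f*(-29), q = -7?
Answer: -4245652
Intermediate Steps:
f = -6 (f = 1 - 7 = -6)
o(g, N) = 174 (o(g, N) = -6*(-29) = 174)
(-1218571 - 3027255) + o(596, -15 + 11*(-9)) = (-1218571 - 3027255) + 174 = -4245826 + 174 = -4245652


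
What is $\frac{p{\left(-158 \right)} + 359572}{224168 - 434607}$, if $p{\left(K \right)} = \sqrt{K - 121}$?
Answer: $- \frac{359572}{210439} - \frac{3 i \sqrt{31}}{210439} \approx -1.7087 - 7.9374 \cdot 10^{-5} i$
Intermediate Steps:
$p{\left(K \right)} = \sqrt{-121 + K}$
$\frac{p{\left(-158 \right)} + 359572}{224168 - 434607} = \frac{\sqrt{-121 - 158} + 359572}{224168 - 434607} = \frac{\sqrt{-279} + 359572}{-210439} = \left(3 i \sqrt{31} + 359572\right) \left(- \frac{1}{210439}\right) = \left(359572 + 3 i \sqrt{31}\right) \left(- \frac{1}{210439}\right) = - \frac{359572}{210439} - \frac{3 i \sqrt{31}}{210439}$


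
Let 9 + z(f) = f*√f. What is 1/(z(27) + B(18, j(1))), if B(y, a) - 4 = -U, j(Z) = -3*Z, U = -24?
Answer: -19/19322 + 81*√3/19322 ≈ 0.0062776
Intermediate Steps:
B(y, a) = 28 (B(y, a) = 4 - 1*(-24) = 4 + 24 = 28)
z(f) = -9 + f^(3/2) (z(f) = -9 + f*√f = -9 + f^(3/2))
1/(z(27) + B(18, j(1))) = 1/((-9 + 27^(3/2)) + 28) = 1/((-9 + 81*√3) + 28) = 1/(19 + 81*√3)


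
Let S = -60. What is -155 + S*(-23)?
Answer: 1225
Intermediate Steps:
-155 + S*(-23) = -155 - 60*(-23) = -155 + 1380 = 1225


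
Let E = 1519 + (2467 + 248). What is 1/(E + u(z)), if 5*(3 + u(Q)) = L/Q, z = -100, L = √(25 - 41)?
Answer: 66109375/279708765626 + 125*I/279708765626 ≈ 0.00023635 + 4.4689e-10*I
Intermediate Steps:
L = 4*I (L = √(-16) = 4*I ≈ 4.0*I)
E = 4234 (E = 1519 + 2715 = 4234)
u(Q) = -3 + 4*I/(5*Q) (u(Q) = -3 + ((4*I)/Q)/5 = -3 + (4*I/Q)/5 = -3 + 4*I/(5*Q))
1/(E + u(z)) = 1/(4234 + (-3 + (⅘)*I/(-100))) = 1/(4234 + (-3 + (⅘)*I*(-1/100))) = 1/(4234 + (-3 - I/125)) = 1/(4231 - I/125) = 15625*(4231 + I/125)/279708765626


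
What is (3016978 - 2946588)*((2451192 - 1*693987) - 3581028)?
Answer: -128378900970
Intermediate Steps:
(3016978 - 2946588)*((2451192 - 1*693987) - 3581028) = 70390*((2451192 - 693987) - 3581028) = 70390*(1757205 - 3581028) = 70390*(-1823823) = -128378900970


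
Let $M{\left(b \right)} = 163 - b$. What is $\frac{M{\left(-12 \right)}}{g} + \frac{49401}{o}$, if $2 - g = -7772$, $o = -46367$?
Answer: $- \frac{375929149}{360457058} \approx -1.0429$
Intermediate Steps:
$g = 7774$ ($g = 2 - -7772 = 2 + 7772 = 7774$)
$\frac{M{\left(-12 \right)}}{g} + \frac{49401}{o} = \frac{163 - -12}{7774} + \frac{49401}{-46367} = \left(163 + 12\right) \frac{1}{7774} + 49401 \left(- \frac{1}{46367}\right) = 175 \cdot \frac{1}{7774} - \frac{49401}{46367} = \frac{175}{7774} - \frac{49401}{46367} = - \frac{375929149}{360457058}$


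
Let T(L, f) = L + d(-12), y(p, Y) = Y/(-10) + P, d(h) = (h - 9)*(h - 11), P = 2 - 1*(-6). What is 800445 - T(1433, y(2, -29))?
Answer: 798529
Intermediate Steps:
P = 8 (P = 2 + 6 = 8)
d(h) = (-11 + h)*(-9 + h) (d(h) = (-9 + h)*(-11 + h) = (-11 + h)*(-9 + h))
y(p, Y) = 8 - Y/10 (y(p, Y) = Y/(-10) + 8 = Y*(-1/10) + 8 = -Y/10 + 8 = 8 - Y/10)
T(L, f) = 483 + L (T(L, f) = L + (99 + (-12)**2 - 20*(-12)) = L + (99 + 144 + 240) = L + 483 = 483 + L)
800445 - T(1433, y(2, -29)) = 800445 - (483 + 1433) = 800445 - 1*1916 = 800445 - 1916 = 798529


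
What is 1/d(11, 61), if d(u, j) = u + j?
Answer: 1/72 ≈ 0.013889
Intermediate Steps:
d(u, j) = j + u
1/d(11, 61) = 1/(61 + 11) = 1/72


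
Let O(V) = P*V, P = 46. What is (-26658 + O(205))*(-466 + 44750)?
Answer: -762924752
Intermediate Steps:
O(V) = 46*V
(-26658 + O(205))*(-466 + 44750) = (-26658 + 46*205)*(-466 + 44750) = (-26658 + 9430)*44284 = -17228*44284 = -762924752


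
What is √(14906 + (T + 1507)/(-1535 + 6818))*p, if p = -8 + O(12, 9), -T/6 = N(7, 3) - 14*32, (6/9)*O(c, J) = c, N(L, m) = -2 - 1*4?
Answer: 10*√46227793223/1761 ≈ 1220.9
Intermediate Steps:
N(L, m) = -6 (N(L, m) = -2 - 4 = -6)
O(c, J) = 3*c/2
T = 2724 (T = -6*(-6 - 14*32) = -6*(-6 - 448) = -6*(-454) = 2724)
p = 10 (p = -8 + (3/2)*12 = -8 + 18 = 10)
√(14906 + (T + 1507)/(-1535 + 6818))*p = √(14906 + (2724 + 1507)/(-1535 + 6818))*10 = √(14906 + 4231/5283)*10 = √(78752629/5283)*10 = (√46227793223/1761)*10 = 10*√46227793223/1761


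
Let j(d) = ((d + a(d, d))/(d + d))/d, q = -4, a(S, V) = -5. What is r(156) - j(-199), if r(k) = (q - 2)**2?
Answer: 1425738/39601 ≈ 36.003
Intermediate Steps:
r(k) = 36 (r(k) = (-4 - 2)**2 = (-6)**2 = 36)
j(d) = (-5 + d)/(2*d**2) (j(d) = ((d - 5)/(d + d))/d = ((-5 + d)/((2*d)))/d = ((-5 + d)*(1/(2*d)))/d = ((-5 + d)/(2*d))/d = (-5 + d)/(2*d**2))
r(156) - j(-199) = 36 - (-5 - 199)/(2*(-199)**2) = 36 - (-204)/(2*39601) = 36 - 1*(-102/39601) = 36 + 102/39601 = 1425738/39601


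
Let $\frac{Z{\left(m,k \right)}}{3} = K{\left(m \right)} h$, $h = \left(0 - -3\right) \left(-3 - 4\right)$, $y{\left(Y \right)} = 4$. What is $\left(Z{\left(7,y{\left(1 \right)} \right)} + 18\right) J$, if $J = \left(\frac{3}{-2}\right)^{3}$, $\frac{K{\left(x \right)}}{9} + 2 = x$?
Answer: $\frac{76059}{8} \approx 9507.4$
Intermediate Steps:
$K{\left(x \right)} = -18 + 9 x$
$h = -21$ ($h = \left(0 + 3\right) \left(-7\right) = 3 \left(-7\right) = -21$)
$J = - \frac{27}{8}$ ($J = \left(3 \left(- \frac{1}{2}\right)\right)^{3} = \left(- \frac{3}{2}\right)^{3} = - \frac{27}{8} \approx -3.375$)
$Z{\left(m,k \right)} = 1134 - 567 m$ ($Z{\left(m,k \right)} = 3 \left(-18 + 9 m\right) \left(-21\right) = 3 \left(378 - 189 m\right) = 1134 - 567 m$)
$\left(Z{\left(7,y{\left(1 \right)} \right)} + 18\right) J = \left(\left(1134 - 3969\right) + 18\right) \left(- \frac{27}{8}\right) = \left(-2835 + 18\right) \left(- \frac{27}{8}\right) = \left(-2817\right) \left(- \frac{27}{8}\right) = \frac{76059}{8}$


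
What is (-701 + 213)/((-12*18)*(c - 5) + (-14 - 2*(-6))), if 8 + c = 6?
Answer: -244/755 ≈ -0.32318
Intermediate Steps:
c = -2 (c = -8 + 6 = -2)
(-701 + 213)/((-12*18)*(c - 5) + (-14 - 2*(-6))) = (-701 + 213)/((-12*18)*(-2 - 5) + (-14 - 2*(-6))) = -488/(-216*(-7) + (-14 + 12)) = -488/(1512 - 2) = -488/1510 = -488*1/1510 = -244/755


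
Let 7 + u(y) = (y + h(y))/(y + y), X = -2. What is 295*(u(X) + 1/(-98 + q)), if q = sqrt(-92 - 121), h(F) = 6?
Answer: -23197030/9817 - 295*I*sqrt(213)/9817 ≈ -2362.9 - 0.43856*I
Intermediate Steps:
u(y) = -7 + (6 + y)/(2*y) (u(y) = -7 + (y + 6)/(y + y) = -7 + (6 + y)/((2*y)) = -7 + (6 + y)*(1/(2*y)) = -7 + (6 + y)/(2*y))
q = I*sqrt(213) (q = sqrt(-213) = I*sqrt(213) ≈ 14.595*I)
295*(u(X) + 1/(-98 + q)) = 295*((-13/2 + 3/(-2)) + 1/(-98 + I*sqrt(213))) = 295*((-13/2 + 3*(-1/2)) + 1/(-98 + I*sqrt(213))) = 295*((-13/2 - 3/2) + 1/(-98 + I*sqrt(213))) = 295*(-8 + 1/(-98 + I*sqrt(213))) = -2360 + 295/(-98 + I*sqrt(213))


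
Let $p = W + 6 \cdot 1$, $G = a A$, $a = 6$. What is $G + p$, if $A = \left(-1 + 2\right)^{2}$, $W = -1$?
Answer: $11$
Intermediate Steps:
$A = 1$ ($A = 1^{2} = 1$)
$G = 6$ ($G = 6 \cdot 1 = 6$)
$p = 5$ ($p = -1 + 6 \cdot 1 = -1 + 6 = 5$)
$G + p = 6 + 5 = 11$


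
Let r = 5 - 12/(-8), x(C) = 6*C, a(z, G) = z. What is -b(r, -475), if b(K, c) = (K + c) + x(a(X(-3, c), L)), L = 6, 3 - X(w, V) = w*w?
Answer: 1009/2 ≈ 504.50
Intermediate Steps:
X(w, V) = 3 - w² (X(w, V) = 3 - w*w = 3 - w²)
r = 13/2 (r = 5 - ⅛*(-12) = 5 + 3/2 = 13/2 ≈ 6.5000)
b(K, c) = -36 + K + c (b(K, c) = (K + c) + 6*(3 - 1*(-3)²) = (K + c) + 6*(3 - 1*9) = (K + c) + 6*(3 - 9) = (K + c) + 6*(-6) = (K + c) - 36 = -36 + K + c)
-b(r, -475) = -(-36 + 13/2 - 475) = -1*(-1009/2) = 1009/2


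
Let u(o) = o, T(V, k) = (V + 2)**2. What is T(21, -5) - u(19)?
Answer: 510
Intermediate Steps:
T(V, k) = (2 + V)**2
T(21, -5) - u(19) = (2 + 21)**2 - 1*19 = 23**2 - 19 = 529 - 19 = 510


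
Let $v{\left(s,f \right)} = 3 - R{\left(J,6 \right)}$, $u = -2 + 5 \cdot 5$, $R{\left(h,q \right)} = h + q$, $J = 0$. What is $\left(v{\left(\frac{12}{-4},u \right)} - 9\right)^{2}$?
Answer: $144$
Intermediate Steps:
$u = 23$ ($u = -2 + 25 = 23$)
$v{\left(s,f \right)} = -3$ ($v{\left(s,f \right)} = 3 - \left(0 + 6\right) = 3 - 6 = -3$)
$\left(v{\left(\frac{12}{-4},u \right)} - 9\right)^{2} = \left(-3 - 9\right)^{2} = \left(-12\right)^{2} = 144$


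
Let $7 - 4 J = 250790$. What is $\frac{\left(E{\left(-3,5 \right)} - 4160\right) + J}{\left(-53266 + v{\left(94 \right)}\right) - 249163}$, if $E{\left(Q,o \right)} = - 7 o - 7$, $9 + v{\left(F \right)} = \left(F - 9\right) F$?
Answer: $\frac{267591}{1177792} \approx 0.2272$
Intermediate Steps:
$J = - \frac{250783}{4}$ ($J = \frac{7}{4} - \frac{125395}{2} = - \frac{250783}{4} \approx -62696.0$)
$v{\left(F \right)} = -9 + F \left(-9 + F\right)$ ($v{\left(F \right)} = -9 + \left(F - 9\right) F = -9 + \left(-9 + F\right) F = -9 + F \left(-9 + F\right)$)
$E{\left(Q,o \right)} = -7 - 7 o$
$\frac{\left(E{\left(-3,5 \right)} - 4160\right) + J}{\left(-53266 + v{\left(94 \right)}\right) - 249163} = \frac{\left(\left(-7 - 35\right) - 4160\right) - \frac{250783}{4}}{\left(-53266 - \left(855 - 8836\right)\right) - 249163} = \frac{\left(\left(-7 - 35\right) - 4160\right) - \frac{250783}{4}}{\left(-53266 - -7981\right) - 249163} = \frac{\left(-42 - 4160\right) - \frac{250783}{4}}{\left(-53266 + 7981\right) - 249163} = \frac{-4202 - \frac{250783}{4}}{-45285 - 249163} = - \frac{267591}{4 \left(-294448\right)} = \left(- \frac{267591}{4}\right) \left(- \frac{1}{294448}\right) = \frac{267591}{1177792}$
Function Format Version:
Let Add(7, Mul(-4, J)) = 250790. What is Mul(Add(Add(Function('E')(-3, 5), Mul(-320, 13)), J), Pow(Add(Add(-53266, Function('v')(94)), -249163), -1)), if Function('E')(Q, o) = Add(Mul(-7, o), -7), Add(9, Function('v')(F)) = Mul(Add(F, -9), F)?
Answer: Rational(267591, 1177792) ≈ 0.22720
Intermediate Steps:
J = Rational(-250783, 4) (J = Add(Rational(7, 4), Mul(Rational(-1, 4), 250790)) = Add(Rational(7, 4), Rational(-125395, 2)) = Rational(-250783, 4) ≈ -62696.)
Function('v')(F) = Add(-9, Mul(F, Add(-9, F))) (Function('v')(F) = Add(-9, Mul(Add(F, -9), F)) = Add(-9, Mul(Add(-9, F), F)) = Add(-9, Mul(F, Add(-9, F))))
Function('E')(Q, o) = Add(-7, Mul(-7, o))
Mul(Add(Add(Function('E')(-3, 5), Mul(-320, 13)), J), Pow(Add(Add(-53266, Function('v')(94)), -249163), -1)) = Mul(Add(Add(Add(-7, Mul(-7, 5)), Mul(-320, 13)), Rational(-250783, 4)), Pow(Add(Add(-53266, Add(-9, Pow(94, 2), Mul(-9, 94))), -249163), -1)) = Mul(Add(Add(Add(-7, -35), -4160), Rational(-250783, 4)), Pow(Add(Add(-53266, Add(-9, 8836, -846)), -249163), -1)) = Mul(Add(Add(-42, -4160), Rational(-250783, 4)), Pow(Add(Add(-53266, 7981), -249163), -1)) = Mul(Add(-4202, Rational(-250783, 4)), Pow(Add(-45285, -249163), -1)) = Mul(Rational(-267591, 4), Pow(-294448, -1)) = Mul(Rational(-267591, 4), Rational(-1, 294448)) = Rational(267591, 1177792)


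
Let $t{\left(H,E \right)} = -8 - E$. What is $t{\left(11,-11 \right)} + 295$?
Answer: $298$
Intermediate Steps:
$t{\left(11,-11 \right)} + 295 = \left(-8 - -11\right) + 295 = \left(-8 + 11\right) + 295 = 3 + 295 = 298$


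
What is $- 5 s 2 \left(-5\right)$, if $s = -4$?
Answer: $-200$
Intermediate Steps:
$- 5 s 2 \left(-5\right) = - 5 \left(-4\right) 2 \left(-5\right) = - 5 \left(\left(-8\right) \left(-5\right)\right) = \left(-5\right) 40 = -200$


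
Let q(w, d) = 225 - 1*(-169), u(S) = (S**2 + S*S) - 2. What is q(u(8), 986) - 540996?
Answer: -540602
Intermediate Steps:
u(S) = -2 + 2*S**2 (u(S) = (S**2 + S**2) - 2 = 2*S**2 - 2 = -2 + 2*S**2)
q(w, d) = 394 (q(w, d) = 225 + 169 = 394)
q(u(8), 986) - 540996 = 394 - 540996 = -540602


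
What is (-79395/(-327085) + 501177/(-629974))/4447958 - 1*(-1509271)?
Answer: 276656675960491278364981/183304837872399364 ≈ 1.5093e+6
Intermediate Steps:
(-79395/(-327085) + 501177/(-629974))/4447958 - 1*(-1509271) = (-79395*(-1/327085) + 501177*(-1/629974))*(1/4447958) + 1509271 = (15879/65417 - 501177/629974)*(1/4447958) + 1509271 = -22782138663/41211009158*1/4447958 + 1509271 = -22782138663/183304837872399364 + 1509271 = 276656675960491278364981/183304837872399364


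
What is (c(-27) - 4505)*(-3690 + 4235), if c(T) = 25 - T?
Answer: -2426885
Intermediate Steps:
(c(-27) - 4505)*(-3690 + 4235) = ((25 - 1*(-27)) - 4505)*(-3690 + 4235) = ((25 + 27) - 4505)*545 = (52 - 4505)*545 = -4453*545 = -2426885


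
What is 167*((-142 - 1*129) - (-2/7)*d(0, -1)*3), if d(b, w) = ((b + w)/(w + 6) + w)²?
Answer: -7883903/175 ≈ -45051.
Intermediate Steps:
d(b, w) = (w + (b + w)/(6 + w))² (d(b, w) = ((b + w)/(6 + w) + w)² = (w + (b + w)/(6 + w))²)
167*((-142 - 1*129) - (-2/7)*d(0, -1)*3) = 167*((-142 - 1*129) - (-2/7)*((0 + (-1)² + 7*(-1))²/(6 - 1)²)*3) = 167*((-142 - 129) - (-2*⅐)*((0 + 1 - 7)²/5²)*3) = 167*(-271 - (-2*(-6)²/175)*3) = 167*(-271 - (-2*36/175)*3) = 167*(-271 - (-2/7*36/25)*3) = 167*(-271 - (-72)*3/175) = 167*(-271 - 1*(-216/175)) = 167*(-271 + 216/175) = 167*(-47209/175) = -7883903/175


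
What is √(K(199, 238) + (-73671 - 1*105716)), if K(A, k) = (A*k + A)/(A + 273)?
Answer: 3*I*√1109502906/236 ≈ 423.42*I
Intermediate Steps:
K(A, k) = (A + A*k)/(273 + A)
√(K(199, 238) + (-73671 - 1*105716)) = √(199*(1 + 238)/(273 + 199) + (-73671 - 1*105716)) = √(199*239/472 + (-73671 - 105716)) = √(199*(1/472)*239 - 179387) = √(47561/472 - 179387) = √(-84623103/472) = 3*I*√1109502906/236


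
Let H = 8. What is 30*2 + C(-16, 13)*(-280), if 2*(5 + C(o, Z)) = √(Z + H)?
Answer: 1460 - 140*√21 ≈ 818.44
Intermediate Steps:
C(o, Z) = -5 + √(8 + Z)/2 (C(o, Z) = -5 + √(Z + 8)/2 = -5 + √(8 + Z)/2)
30*2 + C(-16, 13)*(-280) = 30*2 + (-5 + √(8 + 13)/2)*(-280) = 60 + (-5 + √21/2)*(-280) = 60 + (1400 - 140*√21) = 1460 - 140*√21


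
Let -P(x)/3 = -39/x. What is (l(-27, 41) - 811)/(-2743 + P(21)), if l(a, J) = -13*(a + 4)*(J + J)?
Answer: -165949/19162 ≈ -8.6603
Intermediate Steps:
P(x) = 117/x (P(x) = -(-117)/x = 117/x)
l(a, J) = -26*J*(4 + a) (l(a, J) = -13*(4 + a)*2*J = -26*J*(4 + a))
(l(-27, 41) - 811)/(-2743 + P(21)) = (-26*41*(4 - 27) - 811)/(-2743 + 117/21) = (-26*41*(-23) - 811)/(-2743 + 117*(1/21)) = (24518 - 811)/(-2743 + 39/7) = 23707/(-19162/7) = 23707*(-7/19162) = -165949/19162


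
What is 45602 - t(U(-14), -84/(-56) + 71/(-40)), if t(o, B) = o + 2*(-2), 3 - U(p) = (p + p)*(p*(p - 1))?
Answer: 39723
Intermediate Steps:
U(p) = 3 - 2*p²*(-1 + p) (U(p) = 3 - (p + p)*p*(p - 1) = 3 - 2*p*p*(-1 + p) = 3 - 2*p²*(-1 + p))
t(o, B) = -4 + o (t(o, B) = o - 4 = -4 + o)
45602 - t(U(-14), -84/(-56) + 71/(-40)) = 45602 - (-4 + (3 - 2*(-14)³ + 2*(-14)²)) = 45602 - (-4 + (3 - 2*(-2744) + 2*196)) = 45602 - (-4 + (3 + 5488 + 392)) = 45602 - (-4 + 5883) = 45602 - 1*5879 = 45602 - 5879 = 39723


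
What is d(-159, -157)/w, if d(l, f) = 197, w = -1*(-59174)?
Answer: 197/59174 ≈ 0.0033292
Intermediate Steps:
w = 59174
d(-159, -157)/w = 197/59174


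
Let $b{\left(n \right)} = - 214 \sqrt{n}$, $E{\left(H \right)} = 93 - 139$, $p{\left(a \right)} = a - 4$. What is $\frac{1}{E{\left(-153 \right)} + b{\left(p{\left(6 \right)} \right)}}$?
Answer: $\frac{23}{44738} - \frac{107 \sqrt{2}}{44738} \approx -0.0028683$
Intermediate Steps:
$p{\left(a \right)} = -4 + a$
$E{\left(H \right)} = -46$
$\frac{1}{E{\left(-153 \right)} + b{\left(p{\left(6 \right)} \right)}} = \frac{1}{-46 - 214 \sqrt{-4 + 6}} = \frac{1}{-46 - 214 \sqrt{2}}$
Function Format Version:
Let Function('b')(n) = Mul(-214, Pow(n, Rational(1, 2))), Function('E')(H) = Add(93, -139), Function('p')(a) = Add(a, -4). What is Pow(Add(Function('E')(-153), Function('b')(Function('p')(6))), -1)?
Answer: Add(Rational(23, 44738), Mul(Rational(-107, 44738), Pow(2, Rational(1, 2)))) ≈ -0.0028683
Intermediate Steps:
Function('p')(a) = Add(-4, a)
Function('E')(H) = -46
Pow(Add(Function('E')(-153), Function('b')(Function('p')(6))), -1) = Pow(Add(-46, Mul(-214, Pow(Add(-4, 6), Rational(1, 2)))), -1) = Pow(Add(-46, Mul(-214, Pow(2, Rational(1, 2)))), -1)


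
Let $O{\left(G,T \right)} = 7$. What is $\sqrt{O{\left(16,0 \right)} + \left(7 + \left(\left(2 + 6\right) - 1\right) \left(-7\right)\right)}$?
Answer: $i \sqrt{35} \approx 5.9161 i$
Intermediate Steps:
$\sqrt{O{\left(16,0 \right)} + \left(7 + \left(\left(2 + 6\right) - 1\right) \left(-7\right)\right)} = \sqrt{7 + \left(7 + \left(\left(2 + 6\right) - 1\right) \left(-7\right)\right)} = \sqrt{7 + \left(7 + \left(8 - 1\right) \left(-7\right)\right)} = \sqrt{7 + \left(7 + 7 \left(-7\right)\right)} = \sqrt{7 + \left(7 - 49\right)} = \sqrt{7 - 42} = \sqrt{-35} = i \sqrt{35}$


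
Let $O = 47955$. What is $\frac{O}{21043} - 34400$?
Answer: $- \frac{723831245}{21043} \approx -34398.0$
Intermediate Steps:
$\frac{O}{21043} - 34400 = \frac{47955}{21043} - 34400 = - \frac{723831245}{21043}$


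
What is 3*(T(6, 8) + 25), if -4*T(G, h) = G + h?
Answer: 129/2 ≈ 64.500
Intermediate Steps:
T(G, h) = -G/4 - h/4 (T(G, h) = -(G + h)/4 = -G/4 - h/4)
3*(T(6, 8) + 25) = 3*((-¼*6 - ¼*8) + 25) = 3*((-3/2 - 2) + 25) = 3*(-7/2 + 25) = 3*(43/2) = 129/2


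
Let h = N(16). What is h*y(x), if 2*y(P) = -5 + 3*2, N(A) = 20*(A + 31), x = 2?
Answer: 470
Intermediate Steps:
N(A) = 620 + 20*A (N(A) = 20*(31 + A) = 620 + 20*A)
h = 940 (h = 620 + 20*16 = 620 + 320 = 940)
y(P) = ½ (y(P) = (-5 + 3*2)/2 = (-5 + 6)/2 = (½)*1 = ½)
h*y(x) = 940*(½) = 470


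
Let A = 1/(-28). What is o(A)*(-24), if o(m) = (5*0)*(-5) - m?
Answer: -6/7 ≈ -0.85714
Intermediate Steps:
A = -1/28 ≈ -0.035714
o(m) = -m (o(m) = 0*(-5) - m = 0 - m = -m)
o(A)*(-24) = -1*(-1/28)*(-24) = (1/28)*(-24) = -6/7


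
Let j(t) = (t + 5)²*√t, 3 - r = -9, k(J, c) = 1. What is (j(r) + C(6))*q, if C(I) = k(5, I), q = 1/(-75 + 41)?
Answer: -1/34 - 17*√3 ≈ -29.474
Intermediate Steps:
r = 12 (r = 3 - 1*(-9) = 3 + 9 = 12)
q = -1/34 (q = 1/(-34) = -1/34 ≈ -0.029412)
C(I) = 1
j(t) = √t*(5 + t)² (j(t) = (5 + t)²*√t = √t*(5 + t)²)
(j(r) + C(6))*q = (√12*(5 + 12)² + 1)*(-1/34) = ((2*√3)*17² + 1)*(-1/34) = ((2*√3)*289 + 1)*(-1/34) = (578*√3 + 1)*(-1/34) = (1 + 578*√3)*(-1/34) = -1/34 - 17*√3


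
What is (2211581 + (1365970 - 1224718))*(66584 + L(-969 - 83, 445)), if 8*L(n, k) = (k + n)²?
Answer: 2120187225793/8 ≈ 2.6502e+11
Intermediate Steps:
L(n, k) = (k + n)²/8
(2211581 + (1365970 - 1224718))*(66584 + L(-969 - 83, 445)) = (2211581 + (1365970 - 1224718))*(66584 + (445 + (-969 - 83))²/8) = (2211581 + 141252)*(66584 + (445 - 1052)²/8) = 2352833*(66584 + (⅛)*(-607)²) = 2352833*(66584 + (⅛)*368449) = 2352833*(66584 + 368449/8) = 2352833*(901121/8) = 2120187225793/8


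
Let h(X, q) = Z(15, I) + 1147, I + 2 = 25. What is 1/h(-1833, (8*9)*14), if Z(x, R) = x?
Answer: 1/1162 ≈ 0.00086058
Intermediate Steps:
I = 23 (I = -2 + 25 = 23)
h(X, q) = 1162 (h(X, q) = 15 + 1147 = 1162)
1/h(-1833, (8*9)*14) = 1/1162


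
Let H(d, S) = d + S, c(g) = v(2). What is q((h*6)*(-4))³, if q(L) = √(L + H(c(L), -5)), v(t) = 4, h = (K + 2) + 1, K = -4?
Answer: 23*√23 ≈ 110.30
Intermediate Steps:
h = -1 (h = (-4 + 2) + 1 = -2 + 1 = -1)
c(g) = 4
H(d, S) = S + d
q(L) = √(-1 + L) (q(L) = √(L + (-5 + 4)) = √(L - 1) = √(-1 + L))
q((h*6)*(-4))³ = (√(-1 - 1*6*(-4)))³ = (√(-1 - 6*(-4)))³ = (√(-1 + 24))³ = (√23)³ = 23*√23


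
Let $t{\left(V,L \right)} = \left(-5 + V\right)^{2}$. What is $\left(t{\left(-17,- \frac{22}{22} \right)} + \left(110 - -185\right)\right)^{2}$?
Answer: $606841$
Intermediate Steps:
$\left(t{\left(-17,- \frac{22}{22} \right)} + \left(110 - -185\right)\right)^{2} = \left(\left(-5 - 17\right)^{2} + \left(110 - -185\right)\right)^{2} = \left(\left(-22\right)^{2} + \left(110 + 185\right)\right)^{2} = \left(484 + 295\right)^{2} = 779^{2} = 606841$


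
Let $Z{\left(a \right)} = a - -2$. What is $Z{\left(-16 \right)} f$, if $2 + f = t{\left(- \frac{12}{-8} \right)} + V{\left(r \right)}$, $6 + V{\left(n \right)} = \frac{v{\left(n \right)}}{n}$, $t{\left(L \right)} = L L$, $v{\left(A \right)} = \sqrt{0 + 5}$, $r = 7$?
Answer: $\frac{161}{2} - 2 \sqrt{5} \approx 76.028$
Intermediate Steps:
$Z{\left(a \right)} = 2 + a$ ($Z{\left(a \right)} = a + 2 = 2 + a$)
$v{\left(A \right)} = \sqrt{5}$
$t{\left(L \right)} = L^{2}$
$V{\left(n \right)} = -6 + \frac{\sqrt{5}}{n}$
$f = - \frac{23}{4} + \frac{\sqrt{5}}{7}$ ($f = -2 - \left(6 - \frac{9}{4} - \frac{\sqrt{5}}{7}\right) = -2 + \left(\frac{9}{4} - \left(6 - \frac{\sqrt{5}}{7}\right)\right) = -2 - \left(\frac{15}{4} - \frac{\sqrt{5}}{7}\right) = - \frac{23}{4} + \frac{\sqrt{5}}{7} \approx -5.4306$)
$Z{\left(-16 \right)} f = \left(2 - 16\right) \left(- \frac{23}{4} + \frac{\sqrt{5}}{7}\right) = - 14 \left(- \frac{23}{4} + \frac{\sqrt{5}}{7}\right) = \frac{161}{2} - 2 \sqrt{5}$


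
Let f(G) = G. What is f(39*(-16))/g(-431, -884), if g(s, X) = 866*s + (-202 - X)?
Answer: 52/31047 ≈ 0.0016749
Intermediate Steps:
g(s, X) = -202 - X + 866*s
f(39*(-16))/g(-431, -884) = (39*(-16))/(-202 - 1*(-884) + 866*(-431)) = -624/(-202 + 884 - 373246) = -624/(-372564) = -624*(-1/372564) = 52/31047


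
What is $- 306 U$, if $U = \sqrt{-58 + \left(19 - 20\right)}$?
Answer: $- 306 i \sqrt{59} \approx - 2350.4 i$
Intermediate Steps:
$U = i \sqrt{59}$ ($U = \sqrt{-58 - 1} = \sqrt{-59} = i \sqrt{59} \approx 7.6811 i$)
$- 306 U = - 306 i \sqrt{59}$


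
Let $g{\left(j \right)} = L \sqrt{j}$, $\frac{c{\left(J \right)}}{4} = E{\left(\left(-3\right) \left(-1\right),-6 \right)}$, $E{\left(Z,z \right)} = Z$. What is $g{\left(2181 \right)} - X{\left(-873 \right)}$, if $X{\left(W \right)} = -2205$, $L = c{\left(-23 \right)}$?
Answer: $2205 + 12 \sqrt{2181} \approx 2765.4$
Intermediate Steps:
$c{\left(J \right)} = 12$ ($c{\left(J \right)} = 4 \left(\left(-3\right) \left(-1\right)\right) = 4 \cdot 3 = 12$)
$L = 12$
$g{\left(j \right)} = 12 \sqrt{j}$
$g{\left(2181 \right)} - X{\left(-873 \right)} = 12 \sqrt{2181} - -2205 = 12 \sqrt{2181} + 2205 = 2205 + 12 \sqrt{2181}$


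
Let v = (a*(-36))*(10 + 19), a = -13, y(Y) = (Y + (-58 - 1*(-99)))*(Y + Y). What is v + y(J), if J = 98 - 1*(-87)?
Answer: 97192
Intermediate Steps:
J = 185 (J = 98 + 87 = 185)
y(Y) = 2*Y*(41 + Y) (y(Y) = (Y + (-58 + 99))*(2*Y) = (Y + 41)*(2*Y) = (41 + Y)*(2*Y) = 2*Y*(41 + Y))
v = 13572 (v = (-13*(-36))*(10 + 19) = 468*29 = 13572)
v + y(J) = 13572 + 2*185*(41 + 185) = 13572 + 2*185*226 = 13572 + 83620 = 97192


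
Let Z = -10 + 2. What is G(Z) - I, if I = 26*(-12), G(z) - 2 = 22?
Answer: 336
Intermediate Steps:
Z = -8
G(z) = 24 (G(z) = 2 + 22 = 24)
I = -312
G(Z) - I = 24 - 1*(-312) = 24 + 312 = 336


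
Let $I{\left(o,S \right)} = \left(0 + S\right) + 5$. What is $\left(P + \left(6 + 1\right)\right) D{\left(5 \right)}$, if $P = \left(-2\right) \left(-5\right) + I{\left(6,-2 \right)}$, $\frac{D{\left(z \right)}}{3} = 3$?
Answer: $180$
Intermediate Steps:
$I{\left(o,S \right)} = 5 + S$ ($I{\left(o,S \right)} = S + 5 = 5 + S$)
$D{\left(z \right)} = 9$ ($D{\left(z \right)} = 3 \cdot 3 = 9$)
$P = 13$ ($P = \left(-2\right) \left(-5\right) + \left(5 - 2\right) = 10 + 3 = 13$)
$\left(P + \left(6 + 1\right)\right) D{\left(5 \right)} = \left(13 + \left(6 + 1\right)\right) 9 = \left(13 + 7\right) 9 = 20 \cdot 9 = 180$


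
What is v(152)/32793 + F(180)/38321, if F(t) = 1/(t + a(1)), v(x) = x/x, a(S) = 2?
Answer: 7007215/228712220646 ≈ 3.0638e-5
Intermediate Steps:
v(x) = 1
F(t) = 1/(2 + t) (F(t) = 1/(t + 2) = 1/(2 + t))
v(152)/32793 + F(180)/38321 = 1/32793 + 1/((2 + 180)*38321) = 1*(1/32793) + (1/38321)/182 = 1/32793 + (1/182)*(1/38321) = 1/32793 + 1/6974422 = 7007215/228712220646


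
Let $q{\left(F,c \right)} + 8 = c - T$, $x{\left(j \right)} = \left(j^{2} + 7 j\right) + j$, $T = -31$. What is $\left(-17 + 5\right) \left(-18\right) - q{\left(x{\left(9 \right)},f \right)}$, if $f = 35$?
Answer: $158$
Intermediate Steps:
$x{\left(j \right)} = j^{2} + 8 j$
$q{\left(F,c \right)} = 23 + c$ ($q{\left(F,c \right)} = -8 + \left(c - -31\right) = -8 + \left(c + 31\right) = -8 + \left(31 + c\right) = 23 + c$)
$\left(-17 + 5\right) \left(-18\right) - q{\left(x{\left(9 \right)},f \right)} = \left(-17 + 5\right) \left(-18\right) - \left(23 + 35\right) = \left(-12\right) \left(-18\right) - 58 = 216 - 58 = 158$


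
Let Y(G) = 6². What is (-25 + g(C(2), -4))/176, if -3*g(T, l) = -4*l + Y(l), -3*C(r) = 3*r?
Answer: -127/528 ≈ -0.24053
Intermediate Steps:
C(r) = -r
Y(G) = 36
g(T, l) = -12 + 4*l/3 (g(T, l) = -(-4*l + 36)/3 = -(36 - 4*l)/3 = -12 + 4*l/3)
(-25 + g(C(2), -4))/176 = (-25 + (-12 + (4/3)*(-4)))/176 = (-25 + (-12 - 16/3))*(1/176) = (-25 - 52/3)*(1/176) = -127/3*1/176 = -127/528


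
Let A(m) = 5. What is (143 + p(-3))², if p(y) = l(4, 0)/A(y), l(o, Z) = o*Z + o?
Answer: 516961/25 ≈ 20678.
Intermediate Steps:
l(o, Z) = o + Z*o (l(o, Z) = Z*o + o = o + Z*o)
p(y) = ⅘ (p(y) = (4*(1 + 0))/5 = (4*1)*(⅕) = 4*(⅕) = ⅘)
(143 + p(-3))² = (143 + ⅘)² = (719/5)² = 516961/25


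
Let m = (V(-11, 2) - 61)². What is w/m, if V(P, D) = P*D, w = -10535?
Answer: -10535/6889 ≈ -1.5292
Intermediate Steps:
V(P, D) = D*P
m = 6889 (m = (2*(-11) - 61)² = (-22 - 61)² = (-83)² = 6889)
w/m = -10535/6889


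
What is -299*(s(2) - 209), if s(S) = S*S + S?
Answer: 60697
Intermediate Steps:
s(S) = S + S² (s(S) = S² + S = S + S²)
-299*(s(2) - 209) = -299*(2*(1 + 2) - 209) = -299*(2*3 - 209) = -299*(6 - 209) = -299*(-203) = 60697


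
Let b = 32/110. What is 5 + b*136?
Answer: 2451/55 ≈ 44.564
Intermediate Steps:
b = 16/55 (b = 32*(1/110) = 16/55 ≈ 0.29091)
5 + b*136 = 5 + (16/55)*136 = 5 + 2176/55 = 2451/55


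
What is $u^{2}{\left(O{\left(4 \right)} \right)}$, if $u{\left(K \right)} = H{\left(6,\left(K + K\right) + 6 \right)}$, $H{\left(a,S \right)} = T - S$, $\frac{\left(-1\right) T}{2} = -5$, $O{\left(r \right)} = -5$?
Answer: $196$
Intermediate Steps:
$T = 10$ ($T = \left(-2\right) \left(-5\right) = 10$)
$H{\left(a,S \right)} = 10 - S$
$u{\left(K \right)} = 4 - 2 K$ ($u{\left(K \right)} = 10 - \left(\left(K + K\right) + 6\right) = 10 - \left(2 K + 6\right) = 10 - \left(6 + 2 K\right) = 4 - 2 K$)
$u^{2}{\left(O{\left(4 \right)} \right)} = \left(4 - -10\right)^{2} = \left(4 + 10\right)^{2} = 14^{2} = 196$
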